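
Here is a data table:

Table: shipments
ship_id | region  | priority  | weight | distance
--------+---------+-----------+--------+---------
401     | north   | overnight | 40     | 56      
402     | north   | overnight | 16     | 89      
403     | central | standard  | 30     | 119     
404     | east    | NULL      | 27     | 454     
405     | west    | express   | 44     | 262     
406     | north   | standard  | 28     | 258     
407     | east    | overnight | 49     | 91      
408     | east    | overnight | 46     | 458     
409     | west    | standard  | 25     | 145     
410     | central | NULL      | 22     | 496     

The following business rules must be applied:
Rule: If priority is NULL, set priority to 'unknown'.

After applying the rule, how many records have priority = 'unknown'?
2

Step 1: Count records where priority IS NULL
Step 2: Found 2 records with NULL priority
Step 3: These records will have priority set to 'unknown'
Step 4: Records already having priority = 'unknown': 0
Step 5: Answer: 2 + 0 = 2 records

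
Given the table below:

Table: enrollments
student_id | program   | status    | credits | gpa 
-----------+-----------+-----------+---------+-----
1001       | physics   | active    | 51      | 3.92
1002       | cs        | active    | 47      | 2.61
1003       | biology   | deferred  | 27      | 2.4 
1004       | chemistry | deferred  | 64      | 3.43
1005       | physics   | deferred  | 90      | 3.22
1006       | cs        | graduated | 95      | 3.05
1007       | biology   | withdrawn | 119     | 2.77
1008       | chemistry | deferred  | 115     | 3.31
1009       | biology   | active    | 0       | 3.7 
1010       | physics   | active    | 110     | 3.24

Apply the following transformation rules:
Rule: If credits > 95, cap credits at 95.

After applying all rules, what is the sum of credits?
659

Step 1: 3 records have credits > 95
Step 2: These records originally summed to 344
Step 3: After capping: 3 × 95 = 285
Step 4: Unaffected records sum: 374
Step 5: Final sum = 285 + 374 = 659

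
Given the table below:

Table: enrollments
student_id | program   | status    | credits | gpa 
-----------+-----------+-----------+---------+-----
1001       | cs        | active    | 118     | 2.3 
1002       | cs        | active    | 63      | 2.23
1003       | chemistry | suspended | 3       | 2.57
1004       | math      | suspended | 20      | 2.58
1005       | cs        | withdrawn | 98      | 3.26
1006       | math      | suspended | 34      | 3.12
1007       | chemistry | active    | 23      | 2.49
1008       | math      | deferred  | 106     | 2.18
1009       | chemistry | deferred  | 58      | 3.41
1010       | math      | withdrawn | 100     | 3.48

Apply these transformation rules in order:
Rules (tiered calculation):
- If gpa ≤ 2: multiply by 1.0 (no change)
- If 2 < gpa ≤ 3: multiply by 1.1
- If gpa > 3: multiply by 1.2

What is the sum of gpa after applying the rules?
31.71

Step 1: Tier 1 (gpa ≤ 2): 0 records, sum = 0 × 1.0 = 0.0
Step 2: Tier 2 (2 < gpa ≤ 3): 6 records, sum = 14.35 × 1.1 = 15.79
Step 3: Tier 3 (gpa > 3): 4 records, sum = 13.27 × 1.2 = 15.92
Step 4: Final sum = 0.0 + 15.79 + 15.92 = 31.71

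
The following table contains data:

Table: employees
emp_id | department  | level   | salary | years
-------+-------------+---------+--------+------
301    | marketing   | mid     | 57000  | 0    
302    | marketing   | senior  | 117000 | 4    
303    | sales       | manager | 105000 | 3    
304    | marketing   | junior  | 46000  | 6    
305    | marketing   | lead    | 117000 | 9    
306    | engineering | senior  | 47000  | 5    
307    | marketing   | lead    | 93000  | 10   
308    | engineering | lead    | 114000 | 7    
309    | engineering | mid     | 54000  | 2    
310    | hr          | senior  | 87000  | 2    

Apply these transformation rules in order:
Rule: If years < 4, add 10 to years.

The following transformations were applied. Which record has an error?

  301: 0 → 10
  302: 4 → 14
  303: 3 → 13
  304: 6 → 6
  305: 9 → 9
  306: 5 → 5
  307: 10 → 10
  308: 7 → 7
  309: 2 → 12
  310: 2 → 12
Record 302 has an error. The correct transformed value should be 4, not 14.

Step 1: Check each record against the rule
Step 2: Record 302 has years = 4
Step 3: Since 4 >= 4, the bonus should not have been applied
Step 4: Correct value = 4, but claimed value = 14
Conclusion: Record 302 has the error.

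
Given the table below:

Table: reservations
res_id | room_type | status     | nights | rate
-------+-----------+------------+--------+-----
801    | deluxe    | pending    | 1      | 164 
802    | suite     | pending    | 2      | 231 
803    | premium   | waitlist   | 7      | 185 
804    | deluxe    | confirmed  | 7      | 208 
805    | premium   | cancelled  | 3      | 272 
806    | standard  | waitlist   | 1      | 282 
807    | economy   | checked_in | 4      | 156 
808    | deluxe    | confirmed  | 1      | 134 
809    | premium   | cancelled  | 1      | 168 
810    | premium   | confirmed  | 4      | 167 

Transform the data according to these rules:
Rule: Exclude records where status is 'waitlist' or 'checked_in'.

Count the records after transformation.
7

Step 1: Count records to exclude
  - 2 (waitlist) + 1 (checked_in) = 3 records
Step 2: Total records: 10
Step 3: Remaining = 10 - 3 = 7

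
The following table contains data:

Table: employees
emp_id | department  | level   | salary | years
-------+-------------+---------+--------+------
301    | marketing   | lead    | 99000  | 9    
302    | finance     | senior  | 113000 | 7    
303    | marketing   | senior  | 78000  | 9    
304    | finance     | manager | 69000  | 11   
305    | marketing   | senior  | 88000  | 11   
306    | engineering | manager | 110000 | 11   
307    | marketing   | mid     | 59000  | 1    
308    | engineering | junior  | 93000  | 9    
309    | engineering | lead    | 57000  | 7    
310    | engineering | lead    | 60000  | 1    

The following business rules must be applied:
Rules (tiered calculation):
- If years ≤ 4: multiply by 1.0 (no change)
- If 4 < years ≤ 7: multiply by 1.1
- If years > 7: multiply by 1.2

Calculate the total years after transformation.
89.4

Step 1: Tier 1 (years ≤ 4): 2 records, sum = 2 × 1.0 = 2.0
Step 2: Tier 2 (4 < years ≤ 7): 2 records, sum = 14 × 1.1 = 15.4
Step 3: Tier 3 (years > 7): 6 records, sum = 60 × 1.2 = 72.0
Step 4: Final sum = 2.0 + 15.4 + 72.0 = 89.4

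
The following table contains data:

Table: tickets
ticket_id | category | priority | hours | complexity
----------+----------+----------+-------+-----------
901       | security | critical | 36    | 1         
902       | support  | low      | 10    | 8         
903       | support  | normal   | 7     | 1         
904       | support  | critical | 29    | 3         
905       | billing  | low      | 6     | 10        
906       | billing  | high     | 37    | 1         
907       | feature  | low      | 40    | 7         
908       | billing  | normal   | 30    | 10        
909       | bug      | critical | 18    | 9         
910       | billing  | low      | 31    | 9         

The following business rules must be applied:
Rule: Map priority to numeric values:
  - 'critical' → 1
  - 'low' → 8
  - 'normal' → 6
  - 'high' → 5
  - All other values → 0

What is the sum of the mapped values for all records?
52

Step 1: Apply mapping to each record
Step 2: Count by status:
  'critical': 3 records × 1 = 3
  'low': 4 records × 8 = 32
  'normal': 2 records × 6 = 12
  'high': 1 records × 5 = 5
Step 3: Sum all mapped values = 52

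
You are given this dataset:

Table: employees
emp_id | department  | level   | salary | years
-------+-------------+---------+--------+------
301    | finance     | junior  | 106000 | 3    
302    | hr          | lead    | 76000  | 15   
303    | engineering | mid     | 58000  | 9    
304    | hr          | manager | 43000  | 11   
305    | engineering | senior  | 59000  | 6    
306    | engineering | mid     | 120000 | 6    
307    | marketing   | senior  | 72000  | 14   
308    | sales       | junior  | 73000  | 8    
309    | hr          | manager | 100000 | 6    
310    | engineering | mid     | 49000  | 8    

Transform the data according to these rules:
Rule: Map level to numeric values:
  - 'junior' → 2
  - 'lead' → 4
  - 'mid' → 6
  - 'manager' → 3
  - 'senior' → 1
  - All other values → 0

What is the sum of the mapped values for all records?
34

Step 1: Apply mapping to each record
Step 2: Count by status:
  'junior': 2 records × 2 = 4
  'lead': 1 records × 4 = 4
  'mid': 3 records × 6 = 18
  'manager': 2 records × 3 = 6
  'senior': 2 records × 1 = 2
Step 3: Sum all mapped values = 34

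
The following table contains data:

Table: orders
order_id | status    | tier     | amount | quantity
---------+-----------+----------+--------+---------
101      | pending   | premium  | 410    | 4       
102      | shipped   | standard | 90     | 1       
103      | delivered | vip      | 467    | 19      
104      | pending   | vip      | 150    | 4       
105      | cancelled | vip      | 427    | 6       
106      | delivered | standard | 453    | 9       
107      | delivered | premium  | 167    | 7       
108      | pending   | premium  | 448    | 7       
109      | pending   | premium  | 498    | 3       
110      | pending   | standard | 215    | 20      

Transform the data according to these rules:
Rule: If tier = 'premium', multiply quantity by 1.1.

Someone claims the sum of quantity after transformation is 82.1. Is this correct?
Yes, the result is correct.

Step 1: Calculate the correct sum after transformation
Step 2: Apply multiplier 1.1 to records where tier = 'premium'
Step 3: Correct result = 82.1
Step 4: Claimed result = 82.1
Step 5: 82.1 = 82.1 ✓
Conclusion: The claimed result is correct.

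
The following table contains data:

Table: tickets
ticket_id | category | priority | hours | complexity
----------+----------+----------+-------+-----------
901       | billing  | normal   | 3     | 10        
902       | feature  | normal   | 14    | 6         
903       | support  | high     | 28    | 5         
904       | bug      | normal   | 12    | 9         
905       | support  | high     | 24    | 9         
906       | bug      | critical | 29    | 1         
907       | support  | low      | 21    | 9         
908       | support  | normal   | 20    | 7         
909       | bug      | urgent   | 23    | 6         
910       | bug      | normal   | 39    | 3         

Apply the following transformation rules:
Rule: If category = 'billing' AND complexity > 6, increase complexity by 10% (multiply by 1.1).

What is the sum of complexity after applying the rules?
66.0

Step 1: Find records where category = 'billing' AND complexity > 6
Step 2: 1 records match, summing to 10
Step 3: After multiplier: 10 × 1.1 = 11.0
Step 4: Unaffected records sum: 55
Step 5: Final sum = 11.0 + 55 = 66.0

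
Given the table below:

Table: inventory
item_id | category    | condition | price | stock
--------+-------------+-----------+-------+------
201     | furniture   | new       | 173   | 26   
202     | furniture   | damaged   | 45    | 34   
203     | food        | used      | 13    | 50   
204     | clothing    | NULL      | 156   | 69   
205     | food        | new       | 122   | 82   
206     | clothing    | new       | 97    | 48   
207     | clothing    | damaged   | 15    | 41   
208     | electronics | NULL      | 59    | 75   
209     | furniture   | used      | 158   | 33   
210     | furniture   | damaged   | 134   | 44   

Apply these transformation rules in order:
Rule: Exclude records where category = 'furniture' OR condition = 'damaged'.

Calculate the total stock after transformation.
324

Step 1: Find records where category = 'furniture' OR condition = 'damaged'
Step 2: 5 records match, summing to 178
Step 3: Original sum: 502
Step 4: Remaining sum = 502 - 178 = 324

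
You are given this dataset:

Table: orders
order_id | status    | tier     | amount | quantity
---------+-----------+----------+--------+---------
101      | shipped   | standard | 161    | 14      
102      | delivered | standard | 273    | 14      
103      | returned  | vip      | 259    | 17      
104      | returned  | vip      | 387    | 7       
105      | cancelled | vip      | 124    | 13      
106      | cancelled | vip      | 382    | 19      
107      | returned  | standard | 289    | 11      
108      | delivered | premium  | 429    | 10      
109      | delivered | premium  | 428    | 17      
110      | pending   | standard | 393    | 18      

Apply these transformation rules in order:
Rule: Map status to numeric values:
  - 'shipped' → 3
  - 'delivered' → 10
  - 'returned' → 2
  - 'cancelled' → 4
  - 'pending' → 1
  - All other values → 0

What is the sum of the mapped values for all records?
48

Step 1: Apply mapping to each record
Step 2: Count by status:
  'shipped': 1 records × 3 = 3
  'delivered': 3 records × 10 = 30
  'returned': 3 records × 2 = 6
  'cancelled': 2 records × 4 = 8
  'pending': 1 records × 1 = 1
Step 3: Sum all mapped values = 48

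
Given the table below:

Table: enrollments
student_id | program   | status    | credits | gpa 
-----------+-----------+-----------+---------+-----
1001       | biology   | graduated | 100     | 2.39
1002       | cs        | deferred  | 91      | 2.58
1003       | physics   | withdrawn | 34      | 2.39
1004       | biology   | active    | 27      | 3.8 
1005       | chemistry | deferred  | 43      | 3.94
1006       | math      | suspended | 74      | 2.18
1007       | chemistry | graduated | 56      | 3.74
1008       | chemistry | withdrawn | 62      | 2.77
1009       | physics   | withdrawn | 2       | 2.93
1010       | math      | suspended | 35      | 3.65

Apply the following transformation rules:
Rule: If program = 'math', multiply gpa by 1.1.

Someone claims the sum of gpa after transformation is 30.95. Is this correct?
Yes, the result is correct.

Step 1: Calculate the correct sum after transformation
Step 2: Apply multiplier 1.1 to records where program = 'math'
Step 3: Correct result = 30.95
Step 4: Claimed result = 30.95
Step 5: 30.95 = 30.95 ✓
Conclusion: The claimed result is correct.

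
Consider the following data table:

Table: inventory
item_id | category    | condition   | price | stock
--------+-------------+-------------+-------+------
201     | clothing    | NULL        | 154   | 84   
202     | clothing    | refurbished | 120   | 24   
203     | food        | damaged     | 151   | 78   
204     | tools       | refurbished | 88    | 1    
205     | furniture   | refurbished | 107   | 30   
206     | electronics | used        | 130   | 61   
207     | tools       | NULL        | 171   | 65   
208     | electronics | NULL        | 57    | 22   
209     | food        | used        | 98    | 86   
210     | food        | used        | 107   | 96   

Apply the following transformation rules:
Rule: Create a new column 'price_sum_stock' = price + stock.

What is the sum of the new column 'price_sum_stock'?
1730

Step 1: For each record, compute price + stock
Example calculations:
  154 + 84 = 238
  120 + 24 = 144
  151 + 78 = 229
  ...
Step 2: Sum all derived values
Step 3: Total = 1730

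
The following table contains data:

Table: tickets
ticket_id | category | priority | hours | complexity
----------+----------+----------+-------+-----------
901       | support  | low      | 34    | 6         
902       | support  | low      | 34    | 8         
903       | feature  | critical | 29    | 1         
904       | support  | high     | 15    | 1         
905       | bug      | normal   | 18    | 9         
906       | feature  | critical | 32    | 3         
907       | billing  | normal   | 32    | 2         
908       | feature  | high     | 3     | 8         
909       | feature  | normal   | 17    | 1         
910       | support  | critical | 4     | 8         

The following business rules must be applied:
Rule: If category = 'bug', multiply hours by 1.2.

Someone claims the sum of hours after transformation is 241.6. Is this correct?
No, the correct result is 221.6.

Step 1: Calculate the correct sum after transformation
Step 2: Apply multiplier 1.2 to records where category = 'bug'
Step 3: Correct result = 221.6
Step 4: Claimed result = 241.6
Step 5: 221.6 ≠ 241.6
Conclusion: The claimed result is incorrect. The correct answer is 221.6.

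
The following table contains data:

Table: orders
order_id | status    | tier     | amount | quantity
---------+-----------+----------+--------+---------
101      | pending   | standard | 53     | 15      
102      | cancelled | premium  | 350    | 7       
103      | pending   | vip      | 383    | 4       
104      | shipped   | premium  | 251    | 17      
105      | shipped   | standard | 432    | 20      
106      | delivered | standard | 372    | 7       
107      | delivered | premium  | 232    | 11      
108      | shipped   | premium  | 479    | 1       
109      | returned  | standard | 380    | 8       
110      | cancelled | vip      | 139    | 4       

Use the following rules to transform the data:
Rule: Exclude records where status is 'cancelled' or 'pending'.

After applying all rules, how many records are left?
6

Step 1: Count records to exclude
  - 2 (cancelled) + 2 (pending) = 4 records
Step 2: Total records: 10
Step 3: Remaining = 10 - 4 = 6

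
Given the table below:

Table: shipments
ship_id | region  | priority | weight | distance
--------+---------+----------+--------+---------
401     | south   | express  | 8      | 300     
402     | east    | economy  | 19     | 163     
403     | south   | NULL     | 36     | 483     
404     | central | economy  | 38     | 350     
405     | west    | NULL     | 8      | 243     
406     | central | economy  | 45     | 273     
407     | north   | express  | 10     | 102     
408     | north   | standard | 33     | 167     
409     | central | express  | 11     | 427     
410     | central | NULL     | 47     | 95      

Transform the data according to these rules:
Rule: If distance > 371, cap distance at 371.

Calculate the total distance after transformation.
2435

Step 1: 2 records have distance > 371
Step 2: These records originally summed to 910
Step 3: After capping: 2 × 371 = 742
Step 4: Unaffected records sum: 1693
Step 5: Final sum = 742 + 1693 = 2435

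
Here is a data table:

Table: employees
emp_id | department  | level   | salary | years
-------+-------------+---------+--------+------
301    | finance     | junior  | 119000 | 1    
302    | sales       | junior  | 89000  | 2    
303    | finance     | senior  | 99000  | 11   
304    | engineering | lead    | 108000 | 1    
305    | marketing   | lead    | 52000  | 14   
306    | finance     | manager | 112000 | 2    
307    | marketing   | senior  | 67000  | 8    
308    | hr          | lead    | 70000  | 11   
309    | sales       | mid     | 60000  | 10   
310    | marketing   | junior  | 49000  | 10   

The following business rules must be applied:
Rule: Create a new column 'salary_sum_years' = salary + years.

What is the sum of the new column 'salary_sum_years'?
825070

Step 1: For each record, compute salary + years
Example calculations:
  119000 + 1 = 119001
  89000 + 2 = 89002
  99000 + 11 = 99011
  ...
Step 2: Sum all derived values
Step 3: Total = 825070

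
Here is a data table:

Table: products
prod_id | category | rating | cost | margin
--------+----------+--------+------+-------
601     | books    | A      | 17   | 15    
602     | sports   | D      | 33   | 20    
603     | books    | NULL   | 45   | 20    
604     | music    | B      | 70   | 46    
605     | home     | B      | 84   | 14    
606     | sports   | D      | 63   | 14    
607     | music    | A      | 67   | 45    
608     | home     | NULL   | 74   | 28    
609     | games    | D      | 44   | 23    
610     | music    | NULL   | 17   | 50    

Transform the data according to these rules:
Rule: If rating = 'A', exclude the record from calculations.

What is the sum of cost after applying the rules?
430

Step 1: Identify records where rating = 'A'
Step 2: The excluded records sum to 84
Step 3: Original total cost = 514
Step 4: Remaining total = 514 - 84 = 430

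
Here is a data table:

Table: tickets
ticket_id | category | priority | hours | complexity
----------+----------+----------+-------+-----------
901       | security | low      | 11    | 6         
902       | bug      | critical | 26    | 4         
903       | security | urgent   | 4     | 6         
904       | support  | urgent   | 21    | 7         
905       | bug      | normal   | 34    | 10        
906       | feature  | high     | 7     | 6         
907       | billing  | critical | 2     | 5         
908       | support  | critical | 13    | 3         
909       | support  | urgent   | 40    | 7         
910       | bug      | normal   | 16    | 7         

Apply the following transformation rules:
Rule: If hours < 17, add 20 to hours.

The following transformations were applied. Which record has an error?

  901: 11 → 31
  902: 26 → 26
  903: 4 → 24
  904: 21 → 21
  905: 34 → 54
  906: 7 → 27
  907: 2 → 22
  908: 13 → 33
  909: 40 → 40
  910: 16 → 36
Record 905 has an error. The correct transformed value should be 34, not 54.

Step 1: Check each record against the rule
Step 2: Record 905 has hours = 34
Step 3: Since 34 >= 17, the bonus should not have been applied
Step 4: Correct value = 34, but claimed value = 54
Conclusion: Record 905 has the error.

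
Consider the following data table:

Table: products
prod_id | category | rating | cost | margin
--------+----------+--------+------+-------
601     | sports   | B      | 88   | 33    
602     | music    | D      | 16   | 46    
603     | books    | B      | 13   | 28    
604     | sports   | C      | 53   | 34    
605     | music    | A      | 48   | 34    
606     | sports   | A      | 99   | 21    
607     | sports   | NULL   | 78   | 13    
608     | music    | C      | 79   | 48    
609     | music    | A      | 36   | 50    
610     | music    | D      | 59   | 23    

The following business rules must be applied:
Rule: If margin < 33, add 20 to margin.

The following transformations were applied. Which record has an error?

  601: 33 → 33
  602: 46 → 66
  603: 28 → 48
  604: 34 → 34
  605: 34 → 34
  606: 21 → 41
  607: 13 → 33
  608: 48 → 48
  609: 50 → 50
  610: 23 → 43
Record 602 has an error. The correct transformed value should be 46, not 66.

Step 1: Check each record against the rule
Step 2: Record 602 has margin = 46
Step 3: Since 46 >= 33, the bonus should not have been applied
Step 4: Correct value = 46, but claimed value = 66
Conclusion: Record 602 has the error.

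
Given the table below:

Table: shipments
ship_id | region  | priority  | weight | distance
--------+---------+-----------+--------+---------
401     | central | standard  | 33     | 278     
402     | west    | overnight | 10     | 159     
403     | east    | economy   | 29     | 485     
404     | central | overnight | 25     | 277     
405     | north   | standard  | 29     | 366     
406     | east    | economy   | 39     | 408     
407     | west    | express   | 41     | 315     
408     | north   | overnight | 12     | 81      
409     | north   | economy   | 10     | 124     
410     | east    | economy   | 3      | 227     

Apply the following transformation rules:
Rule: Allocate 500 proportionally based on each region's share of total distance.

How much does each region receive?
central: 102.02, east: 205.88, north: 104.96, west: 87.13

Step 1: Calculate total distance = 2720
Step 2: Calculate each region's proportion:
  central: 555/2720 = 20.40% → 102.02
  east: 1120/2720 = 41.18% → 205.88
  north: 571/2720 = 20.99% → 104.96
  west: 474/2720 = 17.43% → 87.13
Step 3: Verify: sum of allocations ≈ 500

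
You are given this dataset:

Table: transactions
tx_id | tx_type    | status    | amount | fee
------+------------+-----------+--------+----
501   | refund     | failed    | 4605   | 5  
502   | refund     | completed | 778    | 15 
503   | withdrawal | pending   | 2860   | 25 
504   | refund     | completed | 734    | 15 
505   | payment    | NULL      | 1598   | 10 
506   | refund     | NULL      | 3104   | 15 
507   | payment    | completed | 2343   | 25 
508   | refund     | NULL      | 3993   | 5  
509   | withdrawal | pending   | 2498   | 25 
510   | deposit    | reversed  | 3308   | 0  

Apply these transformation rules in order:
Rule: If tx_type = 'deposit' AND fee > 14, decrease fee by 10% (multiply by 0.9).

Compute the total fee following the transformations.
140

Step 1: Find records where tx_type = 'deposit' AND fee > 14
Step 2: 0 records match, summing to 0
Step 3: After multiplier: 0 × 0.9 = 0.0
Step 4: Unaffected records sum: 140
Step 5: Final sum = 0.0 + 140 = 140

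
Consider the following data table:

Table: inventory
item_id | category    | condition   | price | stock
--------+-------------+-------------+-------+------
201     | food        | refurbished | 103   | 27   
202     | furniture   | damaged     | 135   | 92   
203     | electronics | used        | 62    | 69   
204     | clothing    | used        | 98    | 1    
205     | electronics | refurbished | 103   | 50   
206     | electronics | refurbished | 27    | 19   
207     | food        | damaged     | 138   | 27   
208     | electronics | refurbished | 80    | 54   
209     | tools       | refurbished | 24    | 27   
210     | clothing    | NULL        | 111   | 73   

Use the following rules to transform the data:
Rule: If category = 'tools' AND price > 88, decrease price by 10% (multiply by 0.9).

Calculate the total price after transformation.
881

Step 1: Find records where category = 'tools' AND price > 88
Step 2: 0 records match, summing to 0
Step 3: After multiplier: 0 × 0.9 = 0.0
Step 4: Unaffected records sum: 881
Step 5: Final sum = 0.0 + 881 = 881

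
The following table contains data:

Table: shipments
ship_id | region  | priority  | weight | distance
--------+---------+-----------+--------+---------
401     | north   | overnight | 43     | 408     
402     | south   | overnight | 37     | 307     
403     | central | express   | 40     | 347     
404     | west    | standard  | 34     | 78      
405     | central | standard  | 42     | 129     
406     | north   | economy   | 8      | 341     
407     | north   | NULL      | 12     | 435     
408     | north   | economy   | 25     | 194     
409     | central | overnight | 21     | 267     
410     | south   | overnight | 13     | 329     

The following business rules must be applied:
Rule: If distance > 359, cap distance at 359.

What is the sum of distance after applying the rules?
2710

Step 1: 2 records have distance > 359
Step 2: These records originally summed to 843
Step 3: After capping: 2 × 359 = 718
Step 4: Unaffected records sum: 1992
Step 5: Final sum = 718 + 1992 = 2710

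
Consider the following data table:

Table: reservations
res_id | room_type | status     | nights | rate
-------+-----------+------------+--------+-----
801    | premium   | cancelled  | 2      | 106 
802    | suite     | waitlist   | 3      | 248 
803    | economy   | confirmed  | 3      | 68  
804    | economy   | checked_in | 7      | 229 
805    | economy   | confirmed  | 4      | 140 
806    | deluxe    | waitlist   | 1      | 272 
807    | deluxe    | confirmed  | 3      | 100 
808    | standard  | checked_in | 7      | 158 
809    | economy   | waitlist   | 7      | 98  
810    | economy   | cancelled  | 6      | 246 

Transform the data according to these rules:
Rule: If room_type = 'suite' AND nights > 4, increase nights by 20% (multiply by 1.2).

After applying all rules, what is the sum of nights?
43

Step 1: Find records where room_type = 'suite' AND nights > 4
Step 2: 0 records match, summing to 0
Step 3: After multiplier: 0 × 1.2 = 0.0
Step 4: Unaffected records sum: 43
Step 5: Final sum = 0.0 + 43 = 43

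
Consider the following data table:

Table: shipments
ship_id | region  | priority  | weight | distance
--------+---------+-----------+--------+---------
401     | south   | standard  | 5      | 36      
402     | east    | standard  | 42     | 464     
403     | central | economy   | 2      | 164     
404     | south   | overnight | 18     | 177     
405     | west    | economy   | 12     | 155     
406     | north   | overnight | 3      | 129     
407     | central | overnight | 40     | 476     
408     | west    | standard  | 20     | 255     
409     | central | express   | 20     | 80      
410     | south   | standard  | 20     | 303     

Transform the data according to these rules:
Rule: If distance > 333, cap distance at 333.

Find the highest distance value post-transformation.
333

Step 1: Original maximum distance = 476
Step 2: Apply cap at 333
Step 3: 2 records had distance > 333 and were capped
Step 4: Maximum after transformation = 333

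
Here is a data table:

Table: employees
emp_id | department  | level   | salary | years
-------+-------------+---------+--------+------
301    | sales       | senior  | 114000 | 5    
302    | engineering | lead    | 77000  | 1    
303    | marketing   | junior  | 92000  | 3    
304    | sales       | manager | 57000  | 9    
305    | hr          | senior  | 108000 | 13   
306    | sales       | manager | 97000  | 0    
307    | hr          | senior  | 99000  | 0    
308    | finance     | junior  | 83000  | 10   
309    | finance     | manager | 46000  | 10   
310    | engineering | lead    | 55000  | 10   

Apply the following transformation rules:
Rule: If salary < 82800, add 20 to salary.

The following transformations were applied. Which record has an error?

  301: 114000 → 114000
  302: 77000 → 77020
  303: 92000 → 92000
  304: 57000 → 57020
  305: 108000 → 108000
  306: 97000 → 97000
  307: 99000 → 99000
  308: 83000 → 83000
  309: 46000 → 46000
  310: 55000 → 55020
Record 309 has an error. The correct transformed value should be 46020, not 46000.

Step 1: Check each record against the rule
Step 2: Record 309 has salary = 46000
Step 3: Since 46000 < 82800, the bonus should have been applied
Step 4: Correct value = 46020, but claimed value = 46000
Conclusion: Record 309 has the error.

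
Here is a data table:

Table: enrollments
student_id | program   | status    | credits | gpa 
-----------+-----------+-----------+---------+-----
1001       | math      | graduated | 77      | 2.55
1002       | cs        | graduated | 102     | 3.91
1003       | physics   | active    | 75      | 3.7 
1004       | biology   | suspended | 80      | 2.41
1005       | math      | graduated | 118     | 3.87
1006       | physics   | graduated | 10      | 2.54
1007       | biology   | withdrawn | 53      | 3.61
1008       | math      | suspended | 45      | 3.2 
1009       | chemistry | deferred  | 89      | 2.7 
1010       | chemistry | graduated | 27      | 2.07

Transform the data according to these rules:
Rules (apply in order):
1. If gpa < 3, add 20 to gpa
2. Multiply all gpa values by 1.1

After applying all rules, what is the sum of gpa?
143.62

Step 1: Apply Rule 1 - Add 20 to records with gpa < 3
  - 5 records affected: 12.27 + (5 × 20) = 112.27
  - Unaffected records: 18.29
  - Sum after Rule 1: 130.56
Step 2: Apply Rule 2 - Multiply all by 1.1
  - 130.56 × 1.1 = 143.62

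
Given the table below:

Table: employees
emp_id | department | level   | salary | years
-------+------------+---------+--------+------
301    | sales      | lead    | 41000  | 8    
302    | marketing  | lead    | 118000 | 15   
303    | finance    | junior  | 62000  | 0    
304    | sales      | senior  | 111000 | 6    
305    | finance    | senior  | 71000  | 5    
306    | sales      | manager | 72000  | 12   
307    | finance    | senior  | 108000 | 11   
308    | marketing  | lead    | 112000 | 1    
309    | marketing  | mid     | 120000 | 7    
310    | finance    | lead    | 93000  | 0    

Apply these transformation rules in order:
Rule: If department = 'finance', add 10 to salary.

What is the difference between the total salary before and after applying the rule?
40

Step 1: Original sum of salary = 908000
Step 2: 4 records have department = 'finance'
Step 3: Each affected record changes by 10
Step 4: Total change = 4 × 10 = 40
Step 5: New sum = 908000 + 40 = 908040
Step 6: Difference = |908040 - 908000| = 40
        (Sum increased by 40)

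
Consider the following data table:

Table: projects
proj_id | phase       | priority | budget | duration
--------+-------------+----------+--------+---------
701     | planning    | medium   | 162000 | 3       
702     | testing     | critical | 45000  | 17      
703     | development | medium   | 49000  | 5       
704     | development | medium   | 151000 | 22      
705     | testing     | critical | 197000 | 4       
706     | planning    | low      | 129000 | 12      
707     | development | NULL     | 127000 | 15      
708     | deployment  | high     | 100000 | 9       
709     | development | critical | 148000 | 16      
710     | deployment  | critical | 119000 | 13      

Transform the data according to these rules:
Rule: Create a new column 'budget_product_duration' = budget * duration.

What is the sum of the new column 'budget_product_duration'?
13874000

Step 1: For each record, compute budget * duration
Example calculations:
  162000 * 3 = 486000
  45000 * 17 = 765000
  49000 * 5 = 245000
  ...
Step 2: Sum all derived values
Step 3: Total = 13874000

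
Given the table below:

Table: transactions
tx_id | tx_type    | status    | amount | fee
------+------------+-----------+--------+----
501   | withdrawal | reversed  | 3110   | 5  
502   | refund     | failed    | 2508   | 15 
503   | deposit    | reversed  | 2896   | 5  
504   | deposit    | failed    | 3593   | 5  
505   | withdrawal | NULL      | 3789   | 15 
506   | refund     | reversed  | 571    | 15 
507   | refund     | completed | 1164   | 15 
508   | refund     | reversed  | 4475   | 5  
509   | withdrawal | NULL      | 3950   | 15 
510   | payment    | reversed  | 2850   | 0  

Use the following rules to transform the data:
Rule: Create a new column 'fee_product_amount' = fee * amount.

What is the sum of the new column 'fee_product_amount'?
250100

Step 1: For each record, compute fee * amount
Example calculations:
  5 * 3110 = 15550
  15 * 2508 = 37620
  5 * 2896 = 14480
  ...
Step 2: Sum all derived values
Step 3: Total = 250100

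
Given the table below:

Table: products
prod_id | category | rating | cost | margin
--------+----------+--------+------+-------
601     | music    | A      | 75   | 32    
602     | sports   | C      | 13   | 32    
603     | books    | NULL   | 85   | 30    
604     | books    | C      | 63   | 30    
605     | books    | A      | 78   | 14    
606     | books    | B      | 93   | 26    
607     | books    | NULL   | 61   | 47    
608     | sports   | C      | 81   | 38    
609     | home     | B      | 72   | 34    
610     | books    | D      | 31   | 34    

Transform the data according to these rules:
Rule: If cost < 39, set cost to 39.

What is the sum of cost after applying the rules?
686

Step 1: 2 records have cost < 39
Step 2: These records originally summed to 44
Step 3: After setting to minimum: 2 × 39 = 78
Step 4: Unaffected records sum: 608
Step 5: Final sum = 78 + 608 = 686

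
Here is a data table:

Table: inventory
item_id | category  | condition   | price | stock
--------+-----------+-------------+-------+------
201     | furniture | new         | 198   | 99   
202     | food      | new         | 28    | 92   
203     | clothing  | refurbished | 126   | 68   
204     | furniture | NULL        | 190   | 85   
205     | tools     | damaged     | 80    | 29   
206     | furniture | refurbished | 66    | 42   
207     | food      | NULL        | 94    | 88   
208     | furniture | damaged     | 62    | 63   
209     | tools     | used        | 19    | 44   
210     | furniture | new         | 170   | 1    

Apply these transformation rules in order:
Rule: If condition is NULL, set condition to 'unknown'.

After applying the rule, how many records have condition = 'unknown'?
2

Step 1: Count records where condition IS NULL
Step 2: Found 2 records with NULL condition
Step 3: These records will have condition set to 'unknown'
Step 4: Records already having condition = 'unknown': 0
Step 5: Answer: 2 + 0 = 2 records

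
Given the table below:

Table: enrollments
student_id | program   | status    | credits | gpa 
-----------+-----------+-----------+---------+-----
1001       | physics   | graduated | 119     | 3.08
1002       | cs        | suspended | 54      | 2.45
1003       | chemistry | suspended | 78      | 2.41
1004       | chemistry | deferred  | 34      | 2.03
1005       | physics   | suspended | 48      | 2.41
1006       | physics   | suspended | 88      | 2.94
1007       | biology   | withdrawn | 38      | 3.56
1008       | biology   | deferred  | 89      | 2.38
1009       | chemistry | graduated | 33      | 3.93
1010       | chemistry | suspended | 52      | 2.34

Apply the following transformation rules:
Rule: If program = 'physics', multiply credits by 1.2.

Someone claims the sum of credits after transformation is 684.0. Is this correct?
Yes, the result is correct.

Step 1: Calculate the correct sum after transformation
Step 2: Apply multiplier 1.2 to records where program = 'physics'
Step 3: Correct result = 684.0
Step 4: Claimed result = 684.0
Step 5: 684.0 = 684.0 ✓
Conclusion: The claimed result is correct.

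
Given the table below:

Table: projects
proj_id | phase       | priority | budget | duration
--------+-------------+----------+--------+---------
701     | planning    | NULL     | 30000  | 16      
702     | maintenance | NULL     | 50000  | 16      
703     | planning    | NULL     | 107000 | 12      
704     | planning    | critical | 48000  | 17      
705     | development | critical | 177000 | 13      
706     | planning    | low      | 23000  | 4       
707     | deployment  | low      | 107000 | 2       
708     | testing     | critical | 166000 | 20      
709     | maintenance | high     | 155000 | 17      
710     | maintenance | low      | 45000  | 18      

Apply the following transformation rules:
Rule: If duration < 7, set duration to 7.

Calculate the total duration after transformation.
143

Step 1: 2 records have duration < 7
Step 2: These records originally summed to 6
Step 3: After setting to minimum: 2 × 7 = 14
Step 4: Unaffected records sum: 129
Step 5: Final sum = 14 + 129 = 143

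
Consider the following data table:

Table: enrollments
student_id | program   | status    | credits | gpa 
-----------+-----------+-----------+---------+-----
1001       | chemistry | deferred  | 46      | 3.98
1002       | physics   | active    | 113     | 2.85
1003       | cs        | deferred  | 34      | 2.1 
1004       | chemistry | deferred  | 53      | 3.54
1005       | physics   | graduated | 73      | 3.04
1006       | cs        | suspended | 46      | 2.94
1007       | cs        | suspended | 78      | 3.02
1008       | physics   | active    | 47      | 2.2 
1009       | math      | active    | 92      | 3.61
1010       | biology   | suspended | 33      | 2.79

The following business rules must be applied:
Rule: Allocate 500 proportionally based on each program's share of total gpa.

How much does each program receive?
biology: 46.39, chemistry: 125.04, cs: 134.02, math: 60.03, physics: 134.52

Step 1: Calculate total gpa = 30.07
Step 2: Calculate each program's proportion:
  biology: 2.79/30.07 = 9.28% → 46.39
  chemistry: 7.52/30.07 = 25.01% → 125.04
  cs: 8.06/30.07 = 26.80% → 134.02
  math: 3.61/30.07 = 12.01% → 60.03
  physics: 8.09/30.07 = 26.90% → 134.52
Step 3: Verify: sum of allocations ≈ 500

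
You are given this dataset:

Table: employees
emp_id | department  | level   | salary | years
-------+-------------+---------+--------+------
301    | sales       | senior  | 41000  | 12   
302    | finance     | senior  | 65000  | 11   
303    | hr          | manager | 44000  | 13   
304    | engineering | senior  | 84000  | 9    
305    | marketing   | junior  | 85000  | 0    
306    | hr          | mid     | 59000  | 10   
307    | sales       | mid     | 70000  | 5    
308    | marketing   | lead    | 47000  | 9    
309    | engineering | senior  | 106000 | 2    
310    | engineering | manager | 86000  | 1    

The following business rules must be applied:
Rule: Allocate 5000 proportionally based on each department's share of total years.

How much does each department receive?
engineering: 833.33, finance: 763.89, hr: 1597.22, marketing: 625.0, sales: 1180.56

Step 1: Calculate total years = 72
Step 2: Calculate each department's proportion:
  engineering: 12/72 = 16.67% → 833.33
  finance: 11/72 = 15.28% → 763.89
  hr: 23/72 = 31.94% → 1597.22
  marketing: 9/72 = 12.50% → 625.0
  sales: 17/72 = 23.61% → 1180.56
Step 3: Verify: sum of allocations ≈ 5000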